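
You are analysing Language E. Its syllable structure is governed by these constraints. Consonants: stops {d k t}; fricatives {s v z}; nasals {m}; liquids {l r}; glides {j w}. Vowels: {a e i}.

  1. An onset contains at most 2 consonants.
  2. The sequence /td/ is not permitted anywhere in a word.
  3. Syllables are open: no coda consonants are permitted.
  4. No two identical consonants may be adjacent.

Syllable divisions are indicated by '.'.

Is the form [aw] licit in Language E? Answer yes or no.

no

[aw] — violates constraint 3: syllable 1 coda /w/ has 1 consonant (> 0) → illicit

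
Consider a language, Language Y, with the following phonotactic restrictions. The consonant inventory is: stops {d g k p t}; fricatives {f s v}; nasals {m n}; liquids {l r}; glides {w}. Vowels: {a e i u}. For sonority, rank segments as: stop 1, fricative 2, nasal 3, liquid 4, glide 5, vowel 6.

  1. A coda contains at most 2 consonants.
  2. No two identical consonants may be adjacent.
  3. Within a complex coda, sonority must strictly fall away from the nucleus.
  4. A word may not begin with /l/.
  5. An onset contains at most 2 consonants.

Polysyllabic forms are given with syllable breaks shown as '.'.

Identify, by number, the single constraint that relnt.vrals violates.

1

relnt.vrals: syllable 1 coda /lnt/ has 3 consonants (> 2).
This is a violation of constraint 1: "A coda contains at most 2 consonants."
The remaining constraints (2, 3, 4, 5) are satisfied.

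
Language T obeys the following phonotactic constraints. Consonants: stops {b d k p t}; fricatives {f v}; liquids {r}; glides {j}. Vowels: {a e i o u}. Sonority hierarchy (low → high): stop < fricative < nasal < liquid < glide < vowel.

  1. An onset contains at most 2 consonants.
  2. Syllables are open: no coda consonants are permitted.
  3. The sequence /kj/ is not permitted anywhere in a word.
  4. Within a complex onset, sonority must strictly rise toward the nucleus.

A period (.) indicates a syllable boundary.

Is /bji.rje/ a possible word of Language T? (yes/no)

/bji.rje/ — σ1 onset /bj/ (1→5 rises), coda /∅/ ok; σ2 onset /rj/ (4→5 rises), coda /∅/ ok → licit

yes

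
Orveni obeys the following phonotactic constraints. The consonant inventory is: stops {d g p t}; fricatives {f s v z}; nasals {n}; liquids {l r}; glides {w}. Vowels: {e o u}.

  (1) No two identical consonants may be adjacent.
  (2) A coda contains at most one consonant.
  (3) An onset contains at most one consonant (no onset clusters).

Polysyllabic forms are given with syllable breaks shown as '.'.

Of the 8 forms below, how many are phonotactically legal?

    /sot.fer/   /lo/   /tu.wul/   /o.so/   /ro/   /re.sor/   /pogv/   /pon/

7

/sot.fer/ — σ1 onset /s/, coda /t/ ok; σ2 onset /f/, coda /r/ ok → phonotactically legal
/lo/ — σ1 onset /l/, coda /∅/ ok → phonotactically legal
/tu.wul/ — σ1 onset /t/, coda /∅/ ok; σ2 onset /w/, coda /l/ ok → phonotactically legal
/o.so/ — σ1 onset /∅/, coda /∅/ ok; σ2 onset /s/, coda /∅/ ok → phonotactically legal
/ro/ — σ1 onset /r/, coda /∅/ ok → phonotactically legal
/re.sor/ — σ1 onset /r/, coda /∅/ ok; σ2 onset /s/, coda /r/ ok → phonotactically legal
/pogv/ — violates constraint 2: syllable 1 coda /gv/ has 2 consonants (> 1) → phonotactically illegal
/pon/ — σ1 onset /p/, coda /n/ ok → phonotactically legal
Phonotactically legal: /sot.fer/, /lo/, /tu.wul/, /o.so/, /ro/, /re.sor/, /pon/ → 7.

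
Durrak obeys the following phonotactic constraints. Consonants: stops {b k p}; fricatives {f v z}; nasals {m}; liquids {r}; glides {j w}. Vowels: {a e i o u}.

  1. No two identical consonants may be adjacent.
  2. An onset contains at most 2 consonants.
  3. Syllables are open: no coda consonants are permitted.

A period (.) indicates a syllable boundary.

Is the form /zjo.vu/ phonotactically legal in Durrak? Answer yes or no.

/zjo.vu/ — σ1 onset /zj/ (2C), coda /∅/ ok; σ2 onset /v/, coda /∅/ ok → phonotactically legal

yes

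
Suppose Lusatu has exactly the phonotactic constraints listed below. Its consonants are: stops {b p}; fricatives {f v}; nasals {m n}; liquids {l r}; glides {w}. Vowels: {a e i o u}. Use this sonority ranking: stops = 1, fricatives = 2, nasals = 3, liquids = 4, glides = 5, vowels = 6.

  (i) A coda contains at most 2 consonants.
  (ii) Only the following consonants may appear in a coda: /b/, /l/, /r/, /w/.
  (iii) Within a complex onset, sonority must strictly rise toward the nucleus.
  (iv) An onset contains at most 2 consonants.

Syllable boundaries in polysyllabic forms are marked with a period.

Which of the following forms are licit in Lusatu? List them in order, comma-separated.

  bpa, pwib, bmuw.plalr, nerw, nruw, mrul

pwib, bmuw.plalr, nerw, nruw, mrul

bpa — violates constraint (iii): syllable 1 onset /bp/: /b/ (stop, 1) → /p/ (stop, 1) does not rise → illicit
pwib — σ1 onset /pw/ (1→5 rises), coda /b/ ok → licit
bmuw.plalr — σ1 onset /bm/ (1→3 rises), coda /w/ ok; σ2 onset /pl/ (1→4 rises), coda /lr/ (2C) ok → licit
nerw — σ1 onset /n/, coda /rw/ (2C) ok → licit
nruw — σ1 onset /nr/ (3→4 rises), coda /w/ ok → licit
mrul — σ1 onset /mr/ (3→4 rises), coda /l/ ok → licit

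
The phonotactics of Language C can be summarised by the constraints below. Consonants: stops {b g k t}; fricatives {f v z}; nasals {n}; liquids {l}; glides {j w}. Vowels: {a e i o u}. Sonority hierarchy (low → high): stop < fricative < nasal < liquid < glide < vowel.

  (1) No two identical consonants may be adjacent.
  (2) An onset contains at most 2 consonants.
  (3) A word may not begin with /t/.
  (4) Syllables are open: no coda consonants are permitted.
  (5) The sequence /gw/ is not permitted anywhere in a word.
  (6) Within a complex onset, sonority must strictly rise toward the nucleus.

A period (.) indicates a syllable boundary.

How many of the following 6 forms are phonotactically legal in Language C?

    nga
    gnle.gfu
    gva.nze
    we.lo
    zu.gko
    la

2

nga — violates constraint 6: syllable 1 onset /ng/: /n/ (nasal, 3) → /g/ (stop, 1) does not rise → phonotactically illegal
gnle.gfu — violates constraint 2: syllable 1 onset /gnl/ has 3 consonants (> 2) → phonotactically illegal
gva.nze — violates constraint 6: syllable 2 onset /nz/: /n/ (nasal, 3) → /z/ (fricative, 2) does not rise → phonotactically illegal
we.lo — σ1 onset /w/, coda /∅/ ok; σ2 onset /l/, coda /∅/ ok → phonotactically legal
zu.gko — violates constraint 6: syllable 2 onset /gk/: /g/ (stop, 1) → /k/ (stop, 1) does not rise → phonotactically illegal
la — σ1 onset /l/, coda /∅/ ok → phonotactically legal
Phonotactically legal: we.lo, la → 2.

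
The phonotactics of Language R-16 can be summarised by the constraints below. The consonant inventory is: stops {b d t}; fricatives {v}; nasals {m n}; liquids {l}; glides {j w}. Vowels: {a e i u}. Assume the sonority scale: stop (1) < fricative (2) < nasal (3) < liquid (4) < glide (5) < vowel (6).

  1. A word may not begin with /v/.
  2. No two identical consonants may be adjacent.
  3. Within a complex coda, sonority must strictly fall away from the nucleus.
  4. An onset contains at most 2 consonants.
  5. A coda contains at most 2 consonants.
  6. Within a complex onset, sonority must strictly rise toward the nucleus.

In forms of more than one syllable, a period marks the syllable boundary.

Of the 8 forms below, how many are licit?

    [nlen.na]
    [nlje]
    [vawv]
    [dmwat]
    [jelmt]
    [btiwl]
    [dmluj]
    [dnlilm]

0

[nlen.na] — violates constraint 2: adjacent identical consonants /nn/ → illicit
[nlje] — violates constraint 4: syllable 1 onset /nlj/ has 3 consonants (> 2) → illicit
[vawv] — violates constraint 1: word begins with /v/ → illicit
[dmwat] — violates constraint 4: syllable 1 onset /dmw/ has 3 consonants (> 2) → illicit
[jelmt] — violates constraint 5: syllable 1 coda /lmt/ has 3 consonants (> 2) → illicit
[btiwl] — violates constraint 6: syllable 1 onset /bt/: /b/ (stop, 1) → /t/ (stop, 1) does not rise → illicit
[dmluj] — violates constraint 4: syllable 1 onset /dml/ has 3 consonants (> 2) → illicit
[dnlilm] — violates constraint 4: syllable 1 onset /dnl/ has 3 consonants (> 2) → illicit
No form is licit → 0.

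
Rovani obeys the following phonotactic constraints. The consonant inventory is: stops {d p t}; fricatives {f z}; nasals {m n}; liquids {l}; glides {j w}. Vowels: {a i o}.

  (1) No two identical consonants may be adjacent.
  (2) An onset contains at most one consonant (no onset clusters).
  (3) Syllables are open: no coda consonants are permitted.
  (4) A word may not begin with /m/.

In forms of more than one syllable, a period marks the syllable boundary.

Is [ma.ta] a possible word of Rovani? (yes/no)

no

[ma.ta] — violates constraint 4: word begins with /m/ → not permitted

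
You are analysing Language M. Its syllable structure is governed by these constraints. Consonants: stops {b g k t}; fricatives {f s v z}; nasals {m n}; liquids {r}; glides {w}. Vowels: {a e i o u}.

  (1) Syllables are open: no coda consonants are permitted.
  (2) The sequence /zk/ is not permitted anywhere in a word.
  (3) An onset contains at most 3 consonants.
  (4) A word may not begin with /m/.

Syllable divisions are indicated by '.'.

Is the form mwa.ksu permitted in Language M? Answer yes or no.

mwa.ksu — violates constraint 4: word begins with /m/ → not permitted

no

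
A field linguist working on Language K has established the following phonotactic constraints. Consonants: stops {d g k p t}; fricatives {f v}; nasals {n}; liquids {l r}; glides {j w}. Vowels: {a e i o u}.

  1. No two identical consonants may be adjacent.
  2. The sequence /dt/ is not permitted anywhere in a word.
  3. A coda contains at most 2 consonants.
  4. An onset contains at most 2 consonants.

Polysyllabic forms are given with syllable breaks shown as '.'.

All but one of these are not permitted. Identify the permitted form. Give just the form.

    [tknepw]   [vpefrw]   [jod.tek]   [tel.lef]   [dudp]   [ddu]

[tknepw] — violates constraint 4: syllable 1 onset /tkn/ has 3 consonants (> 2) → not permitted
[vpefrw] — violates constraint 3: syllable 1 coda /frw/ has 3 consonants (> 2) → not permitted
[jod.tek] — violates constraint 2: contains banned sequence /dt/ → not permitted
[tel.lef] — violates constraint 1: adjacent identical consonants /ll/ → not permitted
[dudp] — σ1 onset /d/, coda /dp/ (2C) ok → permitted
[ddu] — violates constraint 1: adjacent identical consonants /dd/ → not permitted

[dudp]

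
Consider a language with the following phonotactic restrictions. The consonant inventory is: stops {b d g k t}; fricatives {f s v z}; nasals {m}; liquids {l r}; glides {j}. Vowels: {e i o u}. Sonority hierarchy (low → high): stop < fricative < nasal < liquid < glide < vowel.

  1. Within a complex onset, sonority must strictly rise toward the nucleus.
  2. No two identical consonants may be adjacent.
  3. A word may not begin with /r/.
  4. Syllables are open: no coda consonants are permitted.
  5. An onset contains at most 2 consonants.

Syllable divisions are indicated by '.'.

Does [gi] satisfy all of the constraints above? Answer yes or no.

yes

[gi] — σ1 onset /g/, coda /∅/ ok → licit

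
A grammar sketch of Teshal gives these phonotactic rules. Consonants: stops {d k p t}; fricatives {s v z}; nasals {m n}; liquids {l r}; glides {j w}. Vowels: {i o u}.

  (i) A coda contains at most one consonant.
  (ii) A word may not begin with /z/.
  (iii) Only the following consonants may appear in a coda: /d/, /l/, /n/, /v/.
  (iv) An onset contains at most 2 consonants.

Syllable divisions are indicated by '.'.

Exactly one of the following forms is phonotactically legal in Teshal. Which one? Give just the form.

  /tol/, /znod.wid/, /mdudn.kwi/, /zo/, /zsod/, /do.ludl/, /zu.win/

/tol/

/tol/ — σ1 onset /t/, coda /l/ ok → phonotactically legal
/znod.wid/ — violates constraint (ii): word begins with /z/ → phonotactically illegal
/mdudn.kwi/ — violates constraint (i): syllable 1 coda /dn/ has 2 consonants (> 1) → phonotactically illegal
/zo/ — violates constraint (ii): word begins with /z/ → phonotactically illegal
/zsod/ — violates constraint (ii): word begins with /z/ → phonotactically illegal
/do.ludl/ — violates constraint (i): syllable 2 coda /dl/ has 2 consonants (> 1) → phonotactically illegal
/zu.win/ — violates constraint (ii): word begins with /z/ → phonotactically illegal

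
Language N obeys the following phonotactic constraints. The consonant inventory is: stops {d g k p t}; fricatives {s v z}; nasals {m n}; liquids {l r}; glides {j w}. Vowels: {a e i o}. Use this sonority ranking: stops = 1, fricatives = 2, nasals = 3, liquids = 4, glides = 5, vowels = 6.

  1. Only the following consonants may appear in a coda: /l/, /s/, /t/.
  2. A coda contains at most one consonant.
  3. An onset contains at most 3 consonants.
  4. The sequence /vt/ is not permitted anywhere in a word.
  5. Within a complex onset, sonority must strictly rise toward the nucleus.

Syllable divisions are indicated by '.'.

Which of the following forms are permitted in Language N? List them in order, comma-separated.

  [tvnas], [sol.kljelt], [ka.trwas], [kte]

[tvnas], [ka.trwas]

[tvnas] — σ1 onset /tvn/ (1→2→3 rises), coda /s/ ok → permitted
[sol.kljelt] — violates constraint 2: syllable 2 coda /lt/ has 2 consonants (> 1) → not permitted
[ka.trwas] — σ1 onset /k/, coda /∅/ ok; σ2 onset /trw/ (1→4→5 rises), coda /s/ ok → permitted
[kte] — violates constraint 5: syllable 1 onset /kt/: /k/ (stop, 1) → /t/ (stop, 1) does not rise → not permitted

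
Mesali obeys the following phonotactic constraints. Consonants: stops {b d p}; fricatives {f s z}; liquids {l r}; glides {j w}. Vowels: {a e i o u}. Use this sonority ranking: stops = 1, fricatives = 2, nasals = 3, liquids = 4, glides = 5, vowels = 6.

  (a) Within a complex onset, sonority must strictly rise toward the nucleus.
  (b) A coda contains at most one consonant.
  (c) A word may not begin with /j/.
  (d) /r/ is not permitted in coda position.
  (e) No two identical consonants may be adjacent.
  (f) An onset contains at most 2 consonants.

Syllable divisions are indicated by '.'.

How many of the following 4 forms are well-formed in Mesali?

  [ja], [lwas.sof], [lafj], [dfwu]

0

[ja] — violates constraint (c): word begins with /j/ → ill-formed
[lwas.sof] — violates constraint (e): adjacent identical consonants /ss/ → ill-formed
[lafj] — violates constraint (b): syllable 1 coda /fj/ has 2 consonants (> 1) → ill-formed
[dfwu] — violates constraint (f): syllable 1 onset /dfw/ has 3 consonants (> 2) → ill-formed
No form is well-formed → 0.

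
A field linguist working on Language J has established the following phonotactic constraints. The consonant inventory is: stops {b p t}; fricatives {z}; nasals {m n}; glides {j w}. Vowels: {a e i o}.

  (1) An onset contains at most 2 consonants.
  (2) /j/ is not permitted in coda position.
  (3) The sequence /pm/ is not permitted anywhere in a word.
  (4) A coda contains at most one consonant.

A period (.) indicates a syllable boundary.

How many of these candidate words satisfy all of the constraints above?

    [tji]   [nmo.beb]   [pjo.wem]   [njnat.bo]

[tji] — σ1 onset /tj/ (2C), coda /∅/ ok → licit
[nmo.beb] — σ1 onset /nm/ (2C), coda /∅/ ok; σ2 onset /b/, coda /b/ ok → licit
[pjo.wem] — σ1 onset /pj/ (2C), coda /∅/ ok; σ2 onset /w/, coda /m/ ok → licit
[njnat.bo] — violates constraint 1: syllable 1 onset /njn/ has 3 consonants (> 2) → illicit
Licit: [tji], [nmo.beb], [pjo.wem] → 3.

3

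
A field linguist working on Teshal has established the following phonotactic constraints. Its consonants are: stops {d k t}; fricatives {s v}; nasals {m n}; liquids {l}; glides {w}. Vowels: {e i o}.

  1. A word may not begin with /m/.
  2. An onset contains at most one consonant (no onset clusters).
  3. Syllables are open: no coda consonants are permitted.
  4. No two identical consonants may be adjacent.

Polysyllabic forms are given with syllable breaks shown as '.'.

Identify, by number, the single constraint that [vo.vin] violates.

3

[vo.vin]: syllable 2 coda /n/ has 1 consonant (> 0).
This is a violation of constraint 3: "Syllables are open: no coda consonants are permitted."
The remaining constraints (1, 2, 4) are satisfied.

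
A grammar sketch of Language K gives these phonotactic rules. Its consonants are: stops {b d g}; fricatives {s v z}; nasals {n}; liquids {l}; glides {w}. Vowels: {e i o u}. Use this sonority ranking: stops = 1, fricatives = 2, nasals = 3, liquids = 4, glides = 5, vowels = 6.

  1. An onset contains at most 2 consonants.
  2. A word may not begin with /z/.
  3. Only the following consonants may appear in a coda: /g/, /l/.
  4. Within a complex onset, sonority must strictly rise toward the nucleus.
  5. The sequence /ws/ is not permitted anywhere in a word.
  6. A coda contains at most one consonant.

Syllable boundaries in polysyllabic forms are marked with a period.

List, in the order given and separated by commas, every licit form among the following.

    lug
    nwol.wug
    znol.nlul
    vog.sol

lug — σ1 onset /l/, coda /g/ ok → licit
nwol.wug — σ1 onset /nw/ (3→5 rises), coda /l/ ok; σ2 onset /w/, coda /g/ ok → licit
znol.nlul — violates constraint 2: word begins with /z/ → illicit
vog.sol — σ1 onset /v/, coda /g/ ok; σ2 onset /s/, coda /l/ ok → licit

lug, nwol.wug, vog.sol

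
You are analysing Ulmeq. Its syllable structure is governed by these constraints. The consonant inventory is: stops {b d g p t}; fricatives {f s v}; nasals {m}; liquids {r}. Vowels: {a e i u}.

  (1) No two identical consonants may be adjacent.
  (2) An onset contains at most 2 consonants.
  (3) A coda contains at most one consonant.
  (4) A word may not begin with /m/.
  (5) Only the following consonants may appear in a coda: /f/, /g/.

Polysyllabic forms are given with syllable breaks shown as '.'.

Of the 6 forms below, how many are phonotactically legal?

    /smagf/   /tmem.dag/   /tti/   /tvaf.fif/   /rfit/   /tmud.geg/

0

/smagf/ — violates constraint 3: syllable 1 coda /gf/ has 2 consonants (> 1) → phonotactically illegal
/tmem.dag/ — violates constraint 5: syllable 1 coda contains /m/, which is not a licensed coda consonant → phonotactically illegal
/tti/ — violates constraint 1: adjacent identical consonants /tt/ → phonotactically illegal
/tvaf.fif/ — violates constraint 1: adjacent identical consonants /ff/ → phonotactically illegal
/rfit/ — violates constraint 5: syllable 1 coda contains /t/, which is not a licensed coda consonant → phonotactically illegal
/tmud.geg/ — violates constraint 5: syllable 1 coda contains /d/, which is not a licensed coda consonant → phonotactically illegal
No form is phonotactically legal → 0.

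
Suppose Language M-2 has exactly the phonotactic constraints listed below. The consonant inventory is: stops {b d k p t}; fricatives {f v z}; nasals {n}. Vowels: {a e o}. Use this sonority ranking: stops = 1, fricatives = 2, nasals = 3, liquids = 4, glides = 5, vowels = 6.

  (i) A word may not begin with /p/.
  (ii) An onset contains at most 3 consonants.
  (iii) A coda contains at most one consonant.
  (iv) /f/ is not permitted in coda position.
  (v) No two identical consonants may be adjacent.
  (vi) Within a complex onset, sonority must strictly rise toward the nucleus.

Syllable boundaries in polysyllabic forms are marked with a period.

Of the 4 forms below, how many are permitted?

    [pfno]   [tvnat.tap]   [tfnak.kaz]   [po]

[pfno] — violates constraint (i): word begins with /p/ → not permitted
[tvnat.tap] — violates constraint (v): adjacent identical consonants /tt/ → not permitted
[tfnak.kaz] — violates constraint (v): adjacent identical consonants /kk/ → not permitted
[po] — violates constraint (i): word begins with /p/ → not permitted
No form is permitted → 0.

0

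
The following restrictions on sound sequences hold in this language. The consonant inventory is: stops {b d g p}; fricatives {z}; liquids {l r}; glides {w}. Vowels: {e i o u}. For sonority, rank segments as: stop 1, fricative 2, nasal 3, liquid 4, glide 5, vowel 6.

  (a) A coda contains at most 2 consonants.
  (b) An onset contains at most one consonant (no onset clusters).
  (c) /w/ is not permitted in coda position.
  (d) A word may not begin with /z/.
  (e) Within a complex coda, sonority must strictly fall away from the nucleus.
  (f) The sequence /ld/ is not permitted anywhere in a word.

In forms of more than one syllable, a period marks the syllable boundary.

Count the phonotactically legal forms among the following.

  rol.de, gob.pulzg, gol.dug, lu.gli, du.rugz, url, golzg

0

rol.de — violates constraint (f): contains banned sequence /ld/ → phonotactically illegal
gob.pulzg — violates constraint (a): syllable 2 coda /lzg/ has 3 consonants (> 2) → phonotactically illegal
gol.dug — violates constraint (f): contains banned sequence /ld/ → phonotactically illegal
lu.gli — violates constraint (b): syllable 2 onset /gl/ has 2 consonants (> 1) → phonotactically illegal
du.rugz — violates constraint (e): syllable 2 coda /gz/: /g/ (stop, 1) → /z/ (fricative, 2) does not fall → phonotactically illegal
url — violates constraint (e): syllable 1 coda /rl/: /r/ (liquid, 4) → /l/ (liquid, 4) does not fall → phonotactically illegal
golzg — violates constraint (a): syllable 1 coda /lzg/ has 3 consonants (> 2) → phonotactically illegal
No form is phonotactically legal → 0.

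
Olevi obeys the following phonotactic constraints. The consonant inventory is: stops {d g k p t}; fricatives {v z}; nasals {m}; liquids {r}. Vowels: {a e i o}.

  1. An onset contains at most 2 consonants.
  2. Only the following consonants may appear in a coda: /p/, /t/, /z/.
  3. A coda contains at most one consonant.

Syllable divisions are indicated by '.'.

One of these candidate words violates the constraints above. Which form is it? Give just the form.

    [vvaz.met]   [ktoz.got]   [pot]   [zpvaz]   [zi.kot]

[zpvaz]

[vvaz.met] — σ1 onset /vv/ (2C), coda /z/ ok; σ2 onset /m/, coda /t/ ok → permitted
[ktoz.got] — σ1 onset /kt/ (2C), coda /z/ ok; σ2 onset /g/, coda /t/ ok → permitted
[pot] — σ1 onset /p/, coda /t/ ok → permitted
[zpvaz] — violates constraint 1: syllable 1 onset /zpv/ has 3 consonants (> 2) → not permitted
[zi.kot] — σ1 onset /z/, coda /∅/ ok; σ2 onset /k/, coda /t/ ok → permitted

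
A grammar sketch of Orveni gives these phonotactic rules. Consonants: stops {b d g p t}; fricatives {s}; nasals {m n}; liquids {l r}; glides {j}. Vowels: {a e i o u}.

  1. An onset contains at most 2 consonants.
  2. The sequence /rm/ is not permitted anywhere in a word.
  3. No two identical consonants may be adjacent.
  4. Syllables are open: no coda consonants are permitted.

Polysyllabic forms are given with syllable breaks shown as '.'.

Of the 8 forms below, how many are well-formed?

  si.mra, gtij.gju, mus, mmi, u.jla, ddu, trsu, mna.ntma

2

si.mra — σ1 onset /s/, coda /∅/ ok; σ2 onset /mr/ (2C), coda /∅/ ok → well-formed
gtij.gju — violates constraint 4: syllable 1 coda /j/ has 1 consonant (> 0) → ill-formed
mus — violates constraint 4: syllable 1 coda /s/ has 1 consonant (> 0) → ill-formed
mmi — violates constraint 3: adjacent identical consonants /mm/ → ill-formed
u.jla — σ1 onset /∅/, coda /∅/ ok; σ2 onset /jl/ (2C), coda /∅/ ok → well-formed
ddu — violates constraint 3: adjacent identical consonants /dd/ → ill-formed
trsu — violates constraint 1: syllable 1 onset /trs/ has 3 consonants (> 2) → ill-formed
mna.ntma — violates constraint 1: syllable 2 onset /ntm/ has 3 consonants (> 2) → ill-formed
Well-formed: si.mra, u.jla → 2.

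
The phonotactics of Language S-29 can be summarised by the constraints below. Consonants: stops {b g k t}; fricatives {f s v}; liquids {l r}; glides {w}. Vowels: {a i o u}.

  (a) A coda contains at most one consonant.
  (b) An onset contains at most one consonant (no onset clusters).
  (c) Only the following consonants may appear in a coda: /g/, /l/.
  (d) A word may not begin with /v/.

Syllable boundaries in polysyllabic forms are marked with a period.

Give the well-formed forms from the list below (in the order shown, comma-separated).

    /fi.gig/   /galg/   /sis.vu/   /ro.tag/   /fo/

/fi.gig/, /ro.tag/, /fo/

/fi.gig/ — σ1 onset /f/, coda /∅/ ok; σ2 onset /g/, coda /g/ ok → well-formed
/galg/ — violates constraint (a): syllable 1 coda /lg/ has 2 consonants (> 1) → ill-formed
/sis.vu/ — violates constraint (c): syllable 1 coda contains /s/, which is not a licensed coda consonant → ill-formed
/ro.tag/ — σ1 onset /r/, coda /∅/ ok; σ2 onset /t/, coda /g/ ok → well-formed
/fo/ — σ1 onset /f/, coda /∅/ ok → well-formed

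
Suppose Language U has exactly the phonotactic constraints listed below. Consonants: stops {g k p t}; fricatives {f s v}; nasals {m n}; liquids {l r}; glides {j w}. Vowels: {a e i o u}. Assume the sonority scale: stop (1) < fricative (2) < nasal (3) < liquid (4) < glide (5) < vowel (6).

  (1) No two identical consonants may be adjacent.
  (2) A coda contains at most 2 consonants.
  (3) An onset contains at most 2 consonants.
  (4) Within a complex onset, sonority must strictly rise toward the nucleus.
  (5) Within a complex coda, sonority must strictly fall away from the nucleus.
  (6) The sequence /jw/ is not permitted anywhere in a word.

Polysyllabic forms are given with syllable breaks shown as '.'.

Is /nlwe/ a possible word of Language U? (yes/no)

no

/nlwe/ — violates constraint 3: syllable 1 onset /nlw/ has 3 consonants (> 2) → illicit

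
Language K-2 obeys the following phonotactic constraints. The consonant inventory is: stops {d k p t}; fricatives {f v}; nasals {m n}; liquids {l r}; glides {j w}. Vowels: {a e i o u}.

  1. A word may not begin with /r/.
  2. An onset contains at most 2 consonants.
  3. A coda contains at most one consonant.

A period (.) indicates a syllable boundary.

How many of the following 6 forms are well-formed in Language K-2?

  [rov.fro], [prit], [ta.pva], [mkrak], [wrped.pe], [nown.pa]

2

[rov.fro] — violates constraint 1: word begins with /r/ → ill-formed
[prit] — σ1 onset /pr/ (2C), coda /t/ ok → well-formed
[ta.pva] — σ1 onset /t/, coda /∅/ ok; σ2 onset /pv/ (2C), coda /∅/ ok → well-formed
[mkrak] — violates constraint 2: syllable 1 onset /mkr/ has 3 consonants (> 2) → ill-formed
[wrped.pe] — violates constraint 2: syllable 1 onset /wrp/ has 3 consonants (> 2) → ill-formed
[nown.pa] — violates constraint 3: syllable 1 coda /wn/ has 2 consonants (> 1) → ill-formed
Well-formed: [prit], [ta.pva] → 2.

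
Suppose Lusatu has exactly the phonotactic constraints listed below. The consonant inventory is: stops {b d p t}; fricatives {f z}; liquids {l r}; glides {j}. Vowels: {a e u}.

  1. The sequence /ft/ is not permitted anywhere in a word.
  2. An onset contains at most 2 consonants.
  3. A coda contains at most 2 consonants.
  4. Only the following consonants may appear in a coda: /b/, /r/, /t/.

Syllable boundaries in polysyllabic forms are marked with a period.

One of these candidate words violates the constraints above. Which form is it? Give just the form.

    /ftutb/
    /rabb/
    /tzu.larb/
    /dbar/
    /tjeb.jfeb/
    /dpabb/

/ftutb/ — violates constraint 1: contains banned sequence /ft/ → illicit
/rabb/ — σ1 onset /r/, coda /bb/ (2C) ok → licit
/tzu.larb/ — σ1 onset /tz/ (2C), coda /∅/ ok; σ2 onset /l/, coda /rb/ (2C) ok → licit
/dbar/ — σ1 onset /db/ (2C), coda /r/ ok → licit
/tjeb.jfeb/ — σ1 onset /tj/ (2C), coda /b/ ok; σ2 onset /jf/ (2C), coda /b/ ok → licit
/dpabb/ — σ1 onset /dp/ (2C), coda /bb/ (2C) ok → licit

/ftutb/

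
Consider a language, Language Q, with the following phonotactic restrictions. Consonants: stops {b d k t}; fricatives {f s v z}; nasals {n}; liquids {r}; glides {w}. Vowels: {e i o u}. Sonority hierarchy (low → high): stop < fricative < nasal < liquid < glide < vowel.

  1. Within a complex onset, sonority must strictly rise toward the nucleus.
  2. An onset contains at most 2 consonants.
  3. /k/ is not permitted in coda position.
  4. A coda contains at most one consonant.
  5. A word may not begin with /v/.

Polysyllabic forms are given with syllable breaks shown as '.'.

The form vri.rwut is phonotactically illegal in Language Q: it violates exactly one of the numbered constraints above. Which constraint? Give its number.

vri.rwut: word begins with /v/.
This is a violation of constraint 5: "A word may not begin with /v/."
The remaining constraints (1, 2, 3, 4) are satisfied.

5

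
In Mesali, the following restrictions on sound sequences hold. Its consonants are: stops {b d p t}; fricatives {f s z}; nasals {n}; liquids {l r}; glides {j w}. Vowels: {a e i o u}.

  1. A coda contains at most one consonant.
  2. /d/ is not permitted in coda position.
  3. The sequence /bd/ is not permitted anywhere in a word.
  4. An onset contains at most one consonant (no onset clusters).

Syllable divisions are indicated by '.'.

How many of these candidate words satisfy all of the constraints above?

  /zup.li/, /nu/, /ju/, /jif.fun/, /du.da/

5

/zup.li/ — σ1 onset /z/, coda /p/ ok; σ2 onset /l/, coda /∅/ ok → licit
/nu/ — σ1 onset /n/, coda /∅/ ok → licit
/ju/ — σ1 onset /j/, coda /∅/ ok → licit
/jif.fun/ — σ1 onset /j/, coda /f/ ok; σ2 onset /f/, coda /n/ ok → licit
/du.da/ — σ1 onset /d/, coda /∅/ ok; σ2 onset /d/, coda /∅/ ok → licit
Licit: /zup.li/, /nu/, /ju/, /jif.fun/, /du.da/ → 5.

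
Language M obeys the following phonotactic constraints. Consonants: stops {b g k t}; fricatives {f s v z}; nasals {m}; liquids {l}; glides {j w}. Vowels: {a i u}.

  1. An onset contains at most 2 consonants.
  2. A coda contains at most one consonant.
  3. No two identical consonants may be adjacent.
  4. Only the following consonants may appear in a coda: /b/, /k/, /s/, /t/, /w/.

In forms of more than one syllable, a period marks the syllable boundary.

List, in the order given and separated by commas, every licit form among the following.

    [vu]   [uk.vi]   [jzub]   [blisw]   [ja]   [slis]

[vu], [uk.vi], [jzub], [ja], [slis]

[vu] — σ1 onset /v/, coda /∅/ ok → licit
[uk.vi] — σ1 onset /∅/, coda /k/ ok; σ2 onset /v/, coda /∅/ ok → licit
[jzub] — σ1 onset /jz/ (2C), coda /b/ ok → licit
[blisw] — violates constraint 2: syllable 1 coda /sw/ has 2 consonants (> 1) → illicit
[ja] — σ1 onset /j/, coda /∅/ ok → licit
[slis] — σ1 onset /sl/ (2C), coda /s/ ok → licit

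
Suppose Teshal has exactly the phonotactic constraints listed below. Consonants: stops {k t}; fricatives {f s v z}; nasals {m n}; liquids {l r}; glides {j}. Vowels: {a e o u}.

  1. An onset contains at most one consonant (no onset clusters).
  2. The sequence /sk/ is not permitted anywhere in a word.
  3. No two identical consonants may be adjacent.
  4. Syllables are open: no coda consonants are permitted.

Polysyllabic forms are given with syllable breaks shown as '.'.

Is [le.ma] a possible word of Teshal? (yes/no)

[le.ma] — σ1 onset /l/, coda /∅/ ok; σ2 onset /m/, coda /∅/ ok → licit

yes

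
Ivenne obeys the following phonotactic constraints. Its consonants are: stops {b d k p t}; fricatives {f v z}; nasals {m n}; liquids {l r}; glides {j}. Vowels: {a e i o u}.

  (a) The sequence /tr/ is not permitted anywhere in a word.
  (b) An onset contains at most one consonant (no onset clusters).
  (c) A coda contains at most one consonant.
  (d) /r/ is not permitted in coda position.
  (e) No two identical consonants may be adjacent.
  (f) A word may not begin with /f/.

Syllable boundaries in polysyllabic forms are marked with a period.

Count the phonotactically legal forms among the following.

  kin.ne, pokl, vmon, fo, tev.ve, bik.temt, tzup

0

kin.ne — violates constraint (e): adjacent identical consonants /nn/ → phonotactically illegal
pokl — violates constraint (c): syllable 1 coda /kl/ has 2 consonants (> 1) → phonotactically illegal
vmon — violates constraint (b): syllable 1 onset /vm/ has 2 consonants (> 1) → phonotactically illegal
fo — violates constraint (f): word begins with /f/ → phonotactically illegal
tev.ve — violates constraint (e): adjacent identical consonants /vv/ → phonotactically illegal
bik.temt — violates constraint (c): syllable 2 coda /mt/ has 2 consonants (> 1) → phonotactically illegal
tzup — violates constraint (b): syllable 1 onset /tz/ has 2 consonants (> 1) → phonotactically illegal
No form is phonotactically legal → 0.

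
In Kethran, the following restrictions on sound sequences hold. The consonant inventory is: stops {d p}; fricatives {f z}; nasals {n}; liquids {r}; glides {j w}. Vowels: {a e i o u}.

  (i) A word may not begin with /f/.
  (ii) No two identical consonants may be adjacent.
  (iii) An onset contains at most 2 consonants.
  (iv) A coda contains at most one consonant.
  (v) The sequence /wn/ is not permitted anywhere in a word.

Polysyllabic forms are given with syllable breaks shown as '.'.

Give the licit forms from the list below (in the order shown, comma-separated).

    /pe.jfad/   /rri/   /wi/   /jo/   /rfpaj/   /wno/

/pe.jfad/, /wi/, /jo/

/pe.jfad/ — σ1 onset /p/, coda /∅/ ok; σ2 onset /jf/ (2C), coda /d/ ok → licit
/rri/ — violates constraint (ii): adjacent identical consonants /rr/ → illicit
/wi/ — σ1 onset /w/, coda /∅/ ok → licit
/jo/ — σ1 onset /j/, coda /∅/ ok → licit
/rfpaj/ — violates constraint (iii): syllable 1 onset /rfp/ has 3 consonants (> 2) → illicit
/wno/ — violates constraint (v): contains banned sequence /wn/ → illicit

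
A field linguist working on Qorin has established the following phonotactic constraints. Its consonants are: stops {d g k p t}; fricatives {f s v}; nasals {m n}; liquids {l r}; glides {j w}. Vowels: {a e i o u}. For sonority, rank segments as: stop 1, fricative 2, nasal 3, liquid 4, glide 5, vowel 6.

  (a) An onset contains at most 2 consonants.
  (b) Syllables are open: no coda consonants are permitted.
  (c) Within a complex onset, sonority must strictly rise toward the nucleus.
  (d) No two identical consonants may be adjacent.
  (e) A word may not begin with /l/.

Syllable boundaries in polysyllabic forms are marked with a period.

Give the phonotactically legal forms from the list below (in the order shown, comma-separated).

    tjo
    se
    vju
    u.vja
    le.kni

tjo — σ1 onset /tj/ (1→5 rises), coda /∅/ ok → phonotactically legal
se — σ1 onset /s/, coda /∅/ ok → phonotactically legal
vju — σ1 onset /vj/ (2→5 rises), coda /∅/ ok → phonotactically legal
u.vja — σ1 onset /∅/, coda /∅/ ok; σ2 onset /vj/ (2→5 rises), coda /∅/ ok → phonotactically legal
le.kni — violates constraint (e): word begins with /l/ → phonotactically illegal

tjo, se, vju, u.vja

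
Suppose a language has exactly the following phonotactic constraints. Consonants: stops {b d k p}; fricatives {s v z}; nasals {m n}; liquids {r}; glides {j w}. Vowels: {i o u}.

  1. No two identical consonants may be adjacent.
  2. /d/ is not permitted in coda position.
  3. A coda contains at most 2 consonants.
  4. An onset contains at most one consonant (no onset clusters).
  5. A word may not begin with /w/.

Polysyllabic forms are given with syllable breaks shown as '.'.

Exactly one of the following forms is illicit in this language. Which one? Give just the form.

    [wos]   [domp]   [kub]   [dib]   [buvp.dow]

[wos] — violates constraint 5: word begins with /w/ → illicit
[domp] — σ1 onset /d/, coda /mp/ (2C) ok → licit
[kub] — σ1 onset /k/, coda /b/ ok → licit
[dib] — σ1 onset /d/, coda /b/ ok → licit
[buvp.dow] — σ1 onset /b/, coda /vp/ (2C) ok; σ2 onset /d/, coda /w/ ok → licit

[wos]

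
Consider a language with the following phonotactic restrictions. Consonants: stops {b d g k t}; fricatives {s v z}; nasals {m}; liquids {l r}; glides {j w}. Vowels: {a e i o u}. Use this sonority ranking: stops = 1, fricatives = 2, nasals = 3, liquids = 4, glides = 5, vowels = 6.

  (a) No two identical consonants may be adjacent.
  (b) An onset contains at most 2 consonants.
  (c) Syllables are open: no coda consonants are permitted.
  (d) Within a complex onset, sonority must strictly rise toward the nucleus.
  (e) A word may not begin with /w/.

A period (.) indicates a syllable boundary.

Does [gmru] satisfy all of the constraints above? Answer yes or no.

[gmru] — violates constraint (b): syllable 1 onset /gmr/ has 3 consonants (> 2) → ill-formed

no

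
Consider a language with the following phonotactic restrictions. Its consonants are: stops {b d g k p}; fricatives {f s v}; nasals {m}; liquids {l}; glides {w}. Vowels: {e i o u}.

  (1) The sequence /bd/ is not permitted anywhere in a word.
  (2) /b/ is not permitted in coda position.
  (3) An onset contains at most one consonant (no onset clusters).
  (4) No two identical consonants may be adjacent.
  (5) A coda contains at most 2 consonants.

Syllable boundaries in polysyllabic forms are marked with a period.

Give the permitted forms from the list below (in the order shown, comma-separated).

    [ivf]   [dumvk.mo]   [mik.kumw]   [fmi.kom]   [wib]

[ivf] — σ1 onset /∅/, coda /vf/ (2C) ok → permitted
[dumvk.mo] — violates constraint 5: syllable 1 coda /mvk/ has 3 consonants (> 2) → not permitted
[mik.kumw] — violates constraint 4: adjacent identical consonants /kk/ → not permitted
[fmi.kom] — violates constraint 3: syllable 1 onset /fm/ has 2 consonants (> 1) → not permitted
[wib] — violates constraint 2: syllable 1 coda contains /b/ → not permitted

[ivf]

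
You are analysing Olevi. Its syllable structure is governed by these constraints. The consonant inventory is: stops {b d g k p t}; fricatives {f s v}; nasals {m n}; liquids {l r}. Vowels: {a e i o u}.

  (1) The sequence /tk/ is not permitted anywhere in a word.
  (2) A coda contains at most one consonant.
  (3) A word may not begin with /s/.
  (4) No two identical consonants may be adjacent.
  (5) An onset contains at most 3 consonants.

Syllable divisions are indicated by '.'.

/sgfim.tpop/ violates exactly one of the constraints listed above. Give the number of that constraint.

/sgfim.tpop/: word begins with /s/.
This is a violation of constraint 3: "A word may not begin with /s/."
The remaining constraints (1, 2, 4, 5) are satisfied.

3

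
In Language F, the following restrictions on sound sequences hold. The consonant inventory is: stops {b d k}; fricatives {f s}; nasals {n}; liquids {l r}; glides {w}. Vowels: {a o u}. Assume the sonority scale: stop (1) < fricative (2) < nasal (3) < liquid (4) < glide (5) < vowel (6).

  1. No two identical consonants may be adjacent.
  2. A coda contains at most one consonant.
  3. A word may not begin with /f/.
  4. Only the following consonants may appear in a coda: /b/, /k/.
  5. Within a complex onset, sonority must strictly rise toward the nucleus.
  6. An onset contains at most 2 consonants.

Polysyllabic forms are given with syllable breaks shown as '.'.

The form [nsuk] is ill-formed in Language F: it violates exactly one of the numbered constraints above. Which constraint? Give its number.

[nsuk]: syllable 1 onset /ns/: /n/ (nasal, 3) → /s/ (fricative, 2) does not rise.
This is a violation of constraint 5: "Within a complex onset, sonority must strictly rise toward the nucleus."
The remaining constraints (1, 2, 3, 4, 6) are satisfied.

5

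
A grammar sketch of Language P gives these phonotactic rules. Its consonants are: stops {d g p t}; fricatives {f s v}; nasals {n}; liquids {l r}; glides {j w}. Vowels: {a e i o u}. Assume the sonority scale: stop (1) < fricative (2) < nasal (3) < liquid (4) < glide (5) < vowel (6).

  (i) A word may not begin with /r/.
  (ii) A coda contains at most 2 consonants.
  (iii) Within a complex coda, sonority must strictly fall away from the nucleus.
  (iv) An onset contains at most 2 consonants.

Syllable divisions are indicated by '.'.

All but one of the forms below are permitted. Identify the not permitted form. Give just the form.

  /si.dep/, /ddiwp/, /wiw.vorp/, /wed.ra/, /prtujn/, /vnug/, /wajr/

/prtujn/

/si.dep/ — σ1 onset /s/, coda /∅/ ok; σ2 onset /d/, coda /p/ ok → permitted
/ddiwp/ — σ1 onset /dd/ (2C), coda /wp/ (5→1 falls) ok → permitted
/wiw.vorp/ — σ1 onset /w/, coda /w/ ok; σ2 onset /v/, coda /rp/ (4→1 falls) ok → permitted
/wed.ra/ — σ1 onset /w/, coda /d/ ok; σ2 onset /r/, coda /∅/ ok → permitted
/prtujn/ — violates constraint (iv): syllable 1 onset /prt/ has 3 consonants (> 2) → not permitted
/vnug/ — σ1 onset /vn/ (2C), coda /g/ ok → permitted
/wajr/ — σ1 onset /w/, coda /jr/ (5→4 falls) ok → permitted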